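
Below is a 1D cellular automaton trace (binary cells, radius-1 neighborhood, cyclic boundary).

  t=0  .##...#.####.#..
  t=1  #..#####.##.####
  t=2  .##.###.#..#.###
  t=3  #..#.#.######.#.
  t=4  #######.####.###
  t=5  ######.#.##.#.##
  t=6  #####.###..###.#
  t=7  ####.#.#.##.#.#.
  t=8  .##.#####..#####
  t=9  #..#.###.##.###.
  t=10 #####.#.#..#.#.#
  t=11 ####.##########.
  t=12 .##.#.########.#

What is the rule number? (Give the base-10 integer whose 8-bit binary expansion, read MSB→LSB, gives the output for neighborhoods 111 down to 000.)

183

  ### -> #   bit 7 = 1  t=0,i=9
  ##. -> .   bit 6 = 0  t=0,i=2
  #.# -> #   bit 5 = 1  t=0,i=7
  #.. -> #   bit 4 = 1  t=0,i=3
  .## -> .   bit 3 = 0  t=0,i=1
  .#. -> #   bit 2 = 1  t=0,i=6
  ..# -> #   bit 1 = 1  t=0,i=0
  ... -> #   bit 0 = 1  t=0,i=4
  bits 10110111 = 183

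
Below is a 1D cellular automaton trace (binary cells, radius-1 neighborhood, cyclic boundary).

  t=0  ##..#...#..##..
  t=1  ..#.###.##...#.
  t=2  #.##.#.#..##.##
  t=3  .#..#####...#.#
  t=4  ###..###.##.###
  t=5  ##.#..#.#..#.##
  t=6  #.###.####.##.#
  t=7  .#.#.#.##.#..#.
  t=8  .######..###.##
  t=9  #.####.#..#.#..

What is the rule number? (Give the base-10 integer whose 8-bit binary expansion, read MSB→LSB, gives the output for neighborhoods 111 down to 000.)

  ### -> #   bit 7 = 1  t=1,i=5
  ##. -> .   bit 6 = 0  t=0,i=1
  #.# -> #   bit 5 = 1  t=1,i=3
  #.. -> #   bit 4 = 1  t=0,i=2
  .## -> .   bit 3 = 0  t=0,i=0
  .#. -> #   bit 2 = 1  t=0,i=4
  ..# -> .   bit 1 = 0  t=0,i=3
  ... -> #   bit 0 = 1  t=0,i=6
  bits 10110101 = 181

181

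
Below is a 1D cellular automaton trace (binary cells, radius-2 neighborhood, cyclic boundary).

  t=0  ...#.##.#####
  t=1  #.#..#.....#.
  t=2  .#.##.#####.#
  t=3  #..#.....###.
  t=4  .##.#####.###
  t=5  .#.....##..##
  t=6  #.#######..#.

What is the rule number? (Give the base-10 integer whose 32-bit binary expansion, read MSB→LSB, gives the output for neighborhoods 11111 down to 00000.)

1699043151

  #####|.  b31=0 t=0,i=10
  ####.|#  b30=1 t=0,i=11
  ###.#|#  b29=1 t=2,i=10
  ###..|.  b28=0 t=0,i=12
  ##.##|.  b27=0 t=0,i=7
  ##.#.|#  b26=1 t=2,i=11
  ##..#|.  b25=0 t=5,i=9
  ##...|#  b24=1 t=0,i=0
  #.###|.  b23=0 t=0,i=8
  #.##.|#  b22=1 t=0,i=5
  #.#.#|.  b21=0 t=1,i=0
  #.#..|.  b20=0 t=1,i=2
  #..##|.  b19=0 t=5,i=10
  #..#.|#  b18=1 t=1,i=4
  #...#|.  b17=0 t=0,i=1
  #....|#  b16=1 t=1,i=7
  .####|.  b15=0 t=0,i=9
  .###.|#  b14=1 t=3,i=10
  .##.#|.  b13=0 t=0,i=6
  .##..|#  b12=1 t=5,i=8
  .#.##|.  b11=0 t=0,i=4
  .#.#.|#  b10=1 t=1,i=1
  .#..#|#  b9=1 t=1,i=3
  .#...|#  b8=1 t=1,i=6
  ..###|.  b7=0 t=3,i=9
  ..##.|#  b6=1 t=5,i=7
  ..#.#|.  b5=0 t=0,i=3
  ..#..|.  b4=0 t=1,i=5
  ...##|#  b3=1 t=3,i=8
  ...#.|#  b2=1 t=0,i=2
  ....#|#  b1=1 t=1,i=9
  .....|#  b0=1 t=1,i=8
  bits 01100101010001010101011101001111 = 1699043151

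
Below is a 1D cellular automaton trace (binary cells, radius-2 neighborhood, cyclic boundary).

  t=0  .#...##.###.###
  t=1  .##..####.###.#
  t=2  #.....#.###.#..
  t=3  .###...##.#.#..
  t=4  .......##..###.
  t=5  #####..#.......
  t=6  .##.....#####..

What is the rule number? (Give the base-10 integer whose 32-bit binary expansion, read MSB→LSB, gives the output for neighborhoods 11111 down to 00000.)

  #####|#  b31=1 t=5,i=2
  ####.|.  b30=0 t=1,i=7
  ###.#|#  b29=1 t=0,i=10
  ###..|.  b28=0 t=3,i=3
  ##.##|#  b27=1 t=0,i=7
  ##.#.|.  b26=0 t=0,i=0
  ##..#|.  b25=0 t=1,i=3
  ##...|.  b24=0 t=3,i=4
  #.###|#  b23=1 t=0,i=8
  #.##.|.  b22=0 t=1,i=1
  #.#.#|.  b21=0 t=1,i=14
  #.#..|#  b20=1 t=0,i=1
  #..##|.  b19=0 t=1,i=4
  #..#.|.  b18=0 t=2,i=14
  #...#|.  b17=0 t=0,i=3
  #....|#  b16=1 t=2,i=2
  .####|#  b15=1 t=1,i=6
  .###.|.  b14=0 t=0,i=9
  .##.#|#  b13=1 t=0,i=6
  .##..|.  b12=0 t=1,i=2
  .#.##|#  b11=1 t=1,i=0
  .#.#.|#  b10=1 t=3,i=11
  .#..#|.  b9=0 t=2,i=13
  .#...|#  b8=1 t=0,i=2
  ..###|.  b7=0 t=1,i=5
  ..##.|#  b6=1 t=0,i=5
  ..#.#|.  b5=0 t=2,i=6
  ..#..|.  b4=0 t=2,i=0
  ...##|.  b3=0 t=0,i=4
  ...#.|.  b2=0 t=2,i=5
  ....#|.  b1=0 t=2,i=4
  .....|#  b0=1 t=2,i=3
  bits 10101000100100011010110101000001 = 2828119361

2828119361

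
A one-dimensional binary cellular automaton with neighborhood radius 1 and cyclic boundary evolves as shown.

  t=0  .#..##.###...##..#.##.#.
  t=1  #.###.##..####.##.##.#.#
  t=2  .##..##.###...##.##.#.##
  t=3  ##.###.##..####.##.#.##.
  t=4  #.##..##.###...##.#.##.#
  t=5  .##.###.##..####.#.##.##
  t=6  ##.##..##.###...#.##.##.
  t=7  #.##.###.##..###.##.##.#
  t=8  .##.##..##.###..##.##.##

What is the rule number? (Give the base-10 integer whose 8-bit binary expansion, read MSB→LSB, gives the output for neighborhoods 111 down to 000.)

59

  ### -> .   bit 7 = 0  t=0,i=8
  ##. -> .   bit 6 = 0  t=0,i=5
  #.# -> #   bit 5 = 1  t=0,i=6
  #.. -> #   bit 4 = 1  t=0,i=2
  .## -> #   bit 3 = 1  t=0,i=4
  .#. -> .   bit 2 = 0  t=0,i=1
  ..# -> #   bit 1 = 1  t=0,i=0
  ... -> #   bit 0 = 1  t=0,i=11
  bits 00111011 = 59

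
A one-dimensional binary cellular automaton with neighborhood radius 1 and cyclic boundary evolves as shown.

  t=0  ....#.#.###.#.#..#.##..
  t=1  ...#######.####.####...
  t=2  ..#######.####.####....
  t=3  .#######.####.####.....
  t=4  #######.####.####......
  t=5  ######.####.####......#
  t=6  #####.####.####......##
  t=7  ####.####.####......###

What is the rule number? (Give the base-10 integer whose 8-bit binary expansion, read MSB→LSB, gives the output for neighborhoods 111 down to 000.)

174

  ###|#  b7=1 t=0,i=9
  ##.|.  b6=0 t=0,i=10
  #.#|#  b5=1 t=0,i=5
  #..|.  b4=0 t=0,i=15
  .##|#  b3=1 t=0,i=8
  .#.|#  b2=1 t=0,i=4
  ..#|#  b1=1 t=0,i=3
  ...|.  b0=0 t=0,i=0
  bits 10101110 = 174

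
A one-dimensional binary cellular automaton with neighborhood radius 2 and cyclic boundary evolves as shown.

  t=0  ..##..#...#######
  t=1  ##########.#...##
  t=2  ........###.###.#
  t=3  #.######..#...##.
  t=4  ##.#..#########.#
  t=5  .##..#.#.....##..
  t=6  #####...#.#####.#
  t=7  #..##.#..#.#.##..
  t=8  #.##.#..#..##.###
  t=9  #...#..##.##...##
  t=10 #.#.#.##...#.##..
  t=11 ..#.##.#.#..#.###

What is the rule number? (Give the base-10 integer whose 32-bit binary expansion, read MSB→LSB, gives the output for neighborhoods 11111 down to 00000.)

  [31] ##### => .  t=0,i=12
  [30] ####. => #  t=0,i=15
  [29] ###.# => #  t=1,i=9
  [28] ###.. => #  t=0,i=16
  [27] ##.## => .  t=2,i=11
  [26] ##.#. => #  t=1,i=10
  [25] ##..# => #  t=0,i=0
  [24] ##... => .  t=5,i=15
  [23] #.### => .  t=2,i=12
  [22] #.##. => .  t=7,i=13
  [21] #.#.# => #  t=3,i=0
  [20] #.#.. => .  t=1,i=11
  [19] #..## => #  t=0,i=1
  [18] #..#. => #  t=0,i=5
  [17] #...# => #  t=0,i=8
  [16] #.... => .  t=2,i=1
  [15] .#### => #  t=0,i=11
  [14] .###. => .  t=2,i=9
  [13] .##.# => .  t=3,i=15
  [12] .##.. => #  t=0,i=3
  [11] .#.## => #  t=3,i=1
  [10] .#.#. => .  t=5,i=6
  [9] .#..# => .  t=4,i=4
  [8] .#... => #  t=0,i=7
  [7] ..### => .  t=0,i=10
  [6] ..##. => #  t=0,i=2
  [5] ..#.# => .  t=5,i=5
  [4] ..#.. => #  t=0,i=6
  [3] ...## => #  t=0,i=9
  [2] ...#. => .  t=6,i=7
  [1] ....# => #  t=2,i=6
  [0] ..... => #  t=2,i=2
  bits 01110110001011101001100101011011 = 1982765403

1982765403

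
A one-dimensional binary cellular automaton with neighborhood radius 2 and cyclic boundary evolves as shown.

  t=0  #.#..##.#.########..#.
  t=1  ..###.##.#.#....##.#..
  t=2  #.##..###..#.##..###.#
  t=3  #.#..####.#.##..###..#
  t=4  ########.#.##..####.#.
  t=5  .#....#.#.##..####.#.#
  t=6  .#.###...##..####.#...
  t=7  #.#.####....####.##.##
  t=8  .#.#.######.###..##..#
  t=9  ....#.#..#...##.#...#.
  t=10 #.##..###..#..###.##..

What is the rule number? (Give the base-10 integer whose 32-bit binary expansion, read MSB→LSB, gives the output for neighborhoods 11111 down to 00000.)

1432349318

  ##### -> .   bit 31 = 0  t=0,i=12
  ####. -> #   bit 30 = 1  t=0,i=16
  ###.# -> .   bit 29 = 0  t=1,i=4
  ###.. -> #   bit 28 = 1  t=0,i=17
  ##.## -> .   bit 27 = 0  t=1,i=5
  ##.#. -> #   bit 26 = 1  t=0,i=7
  ##..# -> .   bit 25 = 0  t=0,i=18
  ##... -> #   bit 24 = 1  t=6,i=6
  #.### -> .   bit 23 = 0  t=0,i=10
  #.##. -> #   bit 22 = 1  t=1,i=6
  #.#.# -> .   bit 21 = 0  t=0,i=0
  #.#.. -> #   bit 20 = 1  t=0,i=2
  #..## -> #   bit 19 = 1  t=0,i=4
  #..#. -> #   bit 18 = 1  t=0,i=19
  #...# -> #   bit 17 = 1  t=6,i=7
  #.... -> #   bit 16 = 1  t=1,i=13
  .#### -> #   bit 15 = 1  t=0,i=11
  .###. -> #   bit 14 = 1  t=1,i=3
  .##.# -> #   bit 13 = 1  t=0,i=6
  .##.. -> .   bit 12 = 0  t=2,i=3
  .#.## -> #   bit 11 = 1  t=0,i=9
  .#.#. -> .   bit 10 = 0  t=0,i=1
  .#..# -> #   bit 9 = 1  t=0,i=3
  .#... -> .   bit 8 = 0  t=1,i=12
  ..### -> #   bit 7 = 1  t=1,i=2
  ..##. -> .   bit 6 = 0  t=0,i=5
  ..#.# -> .   bit 5 = 0  t=0,i=20
  ..#.. -> .   bit 4 = 0  t=9,i=9
  ...## -> .   bit 3 = 0  t=1,i=1
  ...#. -> #   bit 2 = 1  t=5,i=5
  ....# -> #   bit 1 = 1  t=1,i=0
  ..... -> .   bit 0 = 0  t=9,i=1
  bits 01010101010111111110101010000110 = 1432349318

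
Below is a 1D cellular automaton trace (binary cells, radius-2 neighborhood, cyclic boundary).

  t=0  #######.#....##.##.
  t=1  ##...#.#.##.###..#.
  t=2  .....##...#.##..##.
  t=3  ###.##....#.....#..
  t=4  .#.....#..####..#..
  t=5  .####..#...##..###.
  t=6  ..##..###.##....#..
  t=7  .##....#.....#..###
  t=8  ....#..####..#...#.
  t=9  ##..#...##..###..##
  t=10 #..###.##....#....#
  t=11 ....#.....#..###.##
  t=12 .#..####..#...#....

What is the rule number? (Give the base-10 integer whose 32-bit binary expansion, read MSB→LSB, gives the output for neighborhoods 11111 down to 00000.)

1149625721

  nb #####: next=.  (t=0,i=2, bit31=0)
  nb ####.: next=#  (t=0,i=5, bit30=1)
  nb ###.#: next=.  (t=0,i=6, bit29=0)
  nb ###..: next=.  (t=1,i=14, bit28=0)
  nb ##.##: next=.  (t=0,i=15, bit27=0)
  nb ##.#.: next=#  (t=0,i=7, bit26=1)
  nb ##..#: next=.  (t=1,i=15, bit25=0)
  nb ##...: next=.  (t=1,i=2, bit24=0)
  nb #.###: next=#  (t=0,i=0, bit23=1)
  nb #.##.: next=.  (t=0,i=16, bit22=0)
  nb #.#.#: next=.  (t=1,i=7, bit21=0)
  nb #.#..: next=.  (t=0,i=8, bit20=0)
  nb #..##: next=.  (t=2,i=15, bit19=0)
  nb #..#.: next=#  (t=1,i=16, bit18=1)
  nb #...#: next=.  (t=1,i=3, bit17=0)
  nb #....: next=#  (t=0,i=10, bit16=1)
  nb .####: next=#  (t=0,i=1, bit15=1)
  nb .###.: next=#  (t=1,i=13, bit14=1)
  nb .##.#: next=#  (t=0,i=14, bit13=1)
  nb .##..: next=.  (t=1,i=1, bit12=0)
  nb .#.##: next=.  (t=1,i=8, bit11=0)
  nb .#.#.: next=#  (t=1,i=6, bit10=1)
  nb .#..#: next=.  (t=3,i=17, bit9=0)
  nb .#...: next=#  (t=0,i=9, bit8=1)
  nb ..###: next=.  (t=3,i=0, bit7=0)
  nb ..##.: next=#  (t=0,i=13, bit6=1)
  nb ..#.#: next=#  (t=1,i=5, bit5=1)
  nb ..#..: next=#  (t=3,i=10, bit4=1)
  nb ...##: next=#  (t=0,i=12, bit3=1)
  nb ...#.: next=.  (t=1,i=4, bit2=0)
  nb ....#: next=.  (t=0,i=11, bit1=0)
  nb .....: next=#  (t=2,i=1, bit0=1)
  bits 01000100100001011110010101111001 = 1149625721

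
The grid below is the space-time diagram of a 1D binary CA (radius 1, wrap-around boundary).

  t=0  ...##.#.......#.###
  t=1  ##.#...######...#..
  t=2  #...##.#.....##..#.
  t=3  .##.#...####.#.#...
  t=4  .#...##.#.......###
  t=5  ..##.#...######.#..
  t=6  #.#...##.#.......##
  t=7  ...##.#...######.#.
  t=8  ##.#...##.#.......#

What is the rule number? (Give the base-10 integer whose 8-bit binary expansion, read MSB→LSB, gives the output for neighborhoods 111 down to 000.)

25

  [7] ### => .  t=0,i=17
  [6] ##. => .  t=0,i=4
  [5] #.# => .  t=0,i=5
  [4] #.. => #  t=0,i=0
  [3] .## => #  t=0,i=3
  [2] .#. => .  t=0,i=6
  [1] ..# => .  t=0,i=2
  [0] ... => #  t=0,i=1
  bits 00011001 = 25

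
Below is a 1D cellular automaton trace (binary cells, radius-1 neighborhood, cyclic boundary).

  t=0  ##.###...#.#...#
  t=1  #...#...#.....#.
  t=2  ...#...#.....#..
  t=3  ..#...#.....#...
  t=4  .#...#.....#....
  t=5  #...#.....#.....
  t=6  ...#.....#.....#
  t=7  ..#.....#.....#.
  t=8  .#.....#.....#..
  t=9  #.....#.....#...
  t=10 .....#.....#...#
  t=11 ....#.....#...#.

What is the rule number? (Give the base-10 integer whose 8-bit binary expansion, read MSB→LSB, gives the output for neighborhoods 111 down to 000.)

  ### -> #   bit 7 = 1  t=0,i=0
  ##. -> .   bit 6 = 0  t=0,i=1
  #.# -> .   bit 5 = 0  t=0,i=2
  #.. -> .   bit 4 = 0  t=0,i=6
  .## -> .   bit 3 = 0  t=0,i=3
  .#. -> .   bit 2 = 0  t=0,i=9
  ..# -> #   bit 1 = 1  t=0,i=8
  ... -> .   bit 0 = 0  t=0,i=7
  bits 10000010 = 130

130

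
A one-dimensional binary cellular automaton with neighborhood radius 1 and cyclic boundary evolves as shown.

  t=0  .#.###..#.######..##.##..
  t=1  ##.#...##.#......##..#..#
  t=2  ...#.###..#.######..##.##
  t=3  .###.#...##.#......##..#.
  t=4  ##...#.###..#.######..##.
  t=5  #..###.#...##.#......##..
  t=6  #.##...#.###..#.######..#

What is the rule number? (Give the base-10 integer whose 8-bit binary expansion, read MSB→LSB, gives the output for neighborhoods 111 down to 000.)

  nb ###: next=.  (t=0,i=4, bit7=0)
  nb ##.: next=.  (t=0,i=5, bit6=0)
  nb #.#: next=.  (t=0,i=2, bit5=0)
  nb #..: next=.  (t=0,i=6, bit4=0)
  nb .##: next=#  (t=0,i=3, bit3=1)
  nb .#.: next=#  (t=0,i=1, bit2=1)
  nb ..#: next=#  (t=0,i=0, bit1=1)
  nb ...: next=#  (t=0,i=24, bit0=1)
  bits 00001111 = 15

15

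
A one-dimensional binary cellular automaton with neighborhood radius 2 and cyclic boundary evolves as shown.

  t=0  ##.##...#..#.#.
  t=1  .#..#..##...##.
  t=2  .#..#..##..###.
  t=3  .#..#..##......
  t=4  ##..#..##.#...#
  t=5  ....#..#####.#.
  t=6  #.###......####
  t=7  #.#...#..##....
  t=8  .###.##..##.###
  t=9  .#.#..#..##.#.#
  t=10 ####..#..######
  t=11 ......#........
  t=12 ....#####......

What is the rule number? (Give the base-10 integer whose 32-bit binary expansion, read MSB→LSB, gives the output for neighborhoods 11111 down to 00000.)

615593310

  nb #####: next=.  (t=5,i=9, bit31=0)
  nb ####.: next=.  (t=5,i=10, bit30=0)
  nb ###.#: next=#  (t=5,i=11, bit29=1)
  nb ###..: next=.  (t=2,i=13, bit28=0)
  nb ##.##: next=.  (t=0,i=2, bit27=0)
  nb ##.#.: next=#  (t=4,i=9, bit26=1)
  nb ##..#: next=.  (t=1,i=14, bit25=0)
  nb ##...: next=.  (t=0,i=5, bit24=0)
  nb #.###: next=#  (t=6,i=2, bit23=1)
  nb #.##.: next=.  (t=0,i=0, bit22=0)
  nb #.#.#: next=#  (t=0,i=13, bit21=1)
  nb #.#..: next=#  (t=4,i=10, bit20=1)
  nb #..##: next=.  (t=1,i=6, bit19=0)
  nb #..#.: next=.  (t=0,i=10, bit18=0)
  nb #...#: next=.  (t=0,i=6, bit17=0)
  nb #....: next=#  (t=3,i=10, bit16=1)
  nb .####: next=.  (t=5,i=8, bit15=0)
  nb .###.: next=.  (t=2,i=12, bit14=0)
  nb .##.#: next=#  (t=0,i=1, bit13=1)
  nb .##..: next=#  (t=0,i=4, bit12=1)
  nb .#.##: next=.  (t=0,i=14, bit11=0)
  nb .#.#.: next=#  (t=0,i=12, bit10=1)
  nb .#..#: next=.  (t=0,i=9, bit9=0)
  nb .#...: next=#  (t=4,i=11, bit8=1)
  nb ..###: next=.  (t=2,i=11, bit7=0)
  nb ..##.: next=#  (t=1,i=7, bit6=1)
  nb ..#.#: next=.  (t=0,i=11, bit5=0)
  nb ..#..: next=#  (t=0,i=8, bit4=1)
  nb ...##: next=#  (t=1,i=11, bit3=1)
  nb ...#.: next=#  (t=0,i=7, bit2=1)
  nb ....#: next=#  (t=3,i=14, bit1=1)
  nb .....: next=.  (t=3,i=11, bit0=0)
  bits 00100100101100010011010101011110 = 615593310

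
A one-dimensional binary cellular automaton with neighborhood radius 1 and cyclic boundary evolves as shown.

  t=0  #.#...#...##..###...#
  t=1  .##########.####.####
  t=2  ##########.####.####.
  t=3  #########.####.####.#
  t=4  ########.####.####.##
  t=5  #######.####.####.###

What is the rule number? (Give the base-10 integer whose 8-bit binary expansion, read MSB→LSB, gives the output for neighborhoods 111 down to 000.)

191

  nb ###: next=#  (t=0,i=15, bit7=1)
  nb ##.: next=.  (t=0,i=0, bit6=0)
  nb #.#: next=#  (t=0,i=1, bit5=1)
  nb #..: next=#  (t=0,i=3, bit4=1)
  nb .##: next=#  (t=0,i=10, bit3=1)
  nb .#.: next=#  (t=0,i=2, bit2=1)
  nb ..#: next=#  (t=0,i=5, bit1=1)
  nb ...: next=#  (t=0,i=4, bit0=1)
  bits 10111111 = 191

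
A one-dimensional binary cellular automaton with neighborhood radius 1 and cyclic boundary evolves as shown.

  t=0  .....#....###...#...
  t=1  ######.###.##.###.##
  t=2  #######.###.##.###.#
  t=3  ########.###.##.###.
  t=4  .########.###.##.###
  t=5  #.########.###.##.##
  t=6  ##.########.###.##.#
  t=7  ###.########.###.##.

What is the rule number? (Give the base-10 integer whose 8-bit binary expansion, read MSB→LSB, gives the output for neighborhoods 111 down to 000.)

  ### -> #   bit 7 = 1  t=0,i=11
  ##. -> #   bit 6 = 1  t=0,i=12
  #.# -> #   bit 5 = 1  t=1,i=6
  #.. -> .   bit 4 = 0  t=0,i=6
  .## -> .   bit 3 = 0  t=0,i=10
  .#. -> #   bit 2 = 1  t=0,i=5
  ..# -> #   bit 1 = 1  t=0,i=4
  ... -> #   bit 0 = 1  t=0,i=0
  bits 11100111 = 231

231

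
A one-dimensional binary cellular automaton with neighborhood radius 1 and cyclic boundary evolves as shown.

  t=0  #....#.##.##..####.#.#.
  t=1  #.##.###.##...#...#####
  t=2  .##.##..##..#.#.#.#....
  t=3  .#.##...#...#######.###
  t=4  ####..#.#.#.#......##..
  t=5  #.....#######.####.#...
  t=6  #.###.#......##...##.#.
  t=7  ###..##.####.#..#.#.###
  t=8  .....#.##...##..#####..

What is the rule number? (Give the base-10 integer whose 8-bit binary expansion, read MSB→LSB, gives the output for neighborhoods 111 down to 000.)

  [7] ### => .  t=0,i=15
  [6] ##. => .  t=0,i=8
  [5] #.# => #  t=0,i=6
  [4] #.. => .  t=0,i=1
  [3] .## => #  t=0,i=7
  [2] .#. => #  t=0,i=0
  [1] ..# => .  t=0,i=4
  [0] ... => #  t=0,i=2
  bits 00101101 = 45

45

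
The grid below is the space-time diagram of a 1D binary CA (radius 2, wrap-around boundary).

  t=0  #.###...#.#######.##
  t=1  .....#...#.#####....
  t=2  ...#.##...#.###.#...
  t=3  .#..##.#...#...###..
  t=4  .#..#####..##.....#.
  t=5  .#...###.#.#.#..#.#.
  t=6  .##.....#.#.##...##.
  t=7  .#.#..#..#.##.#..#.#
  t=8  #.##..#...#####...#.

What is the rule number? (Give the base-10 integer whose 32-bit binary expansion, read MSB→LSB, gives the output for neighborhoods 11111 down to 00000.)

  #####|#  b31=1 t=0,i=12
  ####.|#  b30=1 t=0,i=15
  ###.#|.  b29=0 t=0,i=0
  ###..|.  b28=0 t=0,i=4
  ##.##|.  b27=0 t=0,i=1
  ##.#.|#  b26=1 t=2,i=15
  ##..#|#  b25=1 t=4,i=9
  ##...|#  b24=1 t=0,i=5
  #.###|.  b23=0 t=0,i=2
  #.##.|#  b22=1 t=2,i=5
  #.#.#|.  b21=0 t=5,i=9
  #.#..|#  b20=1 t=2,i=16
  #..##|.  b19=0 t=3,i=3
  #..#.|.  b18=0 t=4,i=0
  #...#|.  b17=0 t=0,i=6
  #....|.  b16=0 t=1,i=17
  .####|#  b15=1 t=0,i=11
  .###.|.  b14=0 t=0,i=3
  .##.#|#  b13=1 t=3,i=5
  .##..|.  b12=0 t=2,i=6
  .#.##|#  b11=1 t=0,i=9
  .#.#.|#  b10=1 t=5,i=10
  .#..#|.  b9=0 t=3,i=2
  .#...|#  b8=1 t=1,i=6
  ..###|.  b7=0 t=3,i=15
  ..##.|#  b6=1 t=3,i=4
  ..#.#|.  b5=0 t=0,i=8
  ..#..|#  b4=1 t=1,i=5
  ...##|.  b3=0 t=3,i=14
  ...#.|.  b2=0 t=0,i=7
  ....#|#  b1=1 t=1,i=3
  .....|.  b0=0 t=1,i=0
  bits 11000111010100001010110101010010 = 3343953234

3343953234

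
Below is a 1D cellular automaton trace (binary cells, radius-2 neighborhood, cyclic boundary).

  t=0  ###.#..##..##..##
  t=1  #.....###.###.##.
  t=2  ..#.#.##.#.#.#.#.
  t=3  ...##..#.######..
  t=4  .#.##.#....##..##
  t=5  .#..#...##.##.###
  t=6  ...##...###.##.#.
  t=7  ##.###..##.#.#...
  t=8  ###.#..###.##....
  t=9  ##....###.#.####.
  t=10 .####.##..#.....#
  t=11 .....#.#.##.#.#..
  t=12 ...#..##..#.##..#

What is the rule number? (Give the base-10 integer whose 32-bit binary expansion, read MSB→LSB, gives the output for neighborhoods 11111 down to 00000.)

  ##### -> #   bit 31 = 1  t=0,i=0
  ####. -> .   bit 30 = 0  t=0,i=1
  ###.# -> .   bit 29 = 0  t=0,i=2
  ###.. -> .   bit 28 = 0  t=3,i=14
  ##.## -> #   bit 27 = 1  t=1,i=9
  ##.#. -> .   bit 26 = 0  t=0,i=3
  ##..# -> .   bit 25 = 0  t=0,i=9
  ##... -> #   bit 24 = 1  t=3,i=15
  #.### -> .   bit 23 = 0  t=1,i=10
  #.##. -> .   bit 22 = 0  t=1,i=14
  #.#.# -> #   bit 21 = 1  t=2,i=4
  #.#.. -> .   bit 20 = 0  t=0,i=4
  #..## -> #   bit 19 = 1  t=0,i=6
  #..#. -> #   bit 18 = 1  t=3,i=6
  #...# -> .   bit 17 = 0  t=2,i=0
  #.... -> #   bit 16 = 1  t=1,i=2
  .#### -> .   bit 15 = 0  t=0,i=16
  .###. -> #   bit 14 = 1  t=1,i=7
  .##.# -> #   bit 13 = 1  t=1,i=15
  .##.. -> #   bit 12 = 1  t=0,i=8
  .#.## -> .   bit 11 = 0  t=2,i=5
  .#.#. -> #   bit 10 = 1  t=2,i=3
  .#..# -> .   bit 9 = 0  t=0,i=5
  .#... -> .   bit 8 = 0  t=1,i=1
  ..### -> #   bit 7 = 1  t=0,i=15
  ..##. -> #   bit 6 = 1  t=0,i=7
  ..#.# -> .   bit 5 = 0  t=2,i=2
  ..#.. -> #   bit 4 = 1  t=5,i=4
  ...## -> .   bit 3 = 0  t=1,i=5
  ...#. -> .   bit 2 = 0  t=2,i=1
  ....# -> #   bit 1 = 1  t=1,i=4
  ..... -> .   bit 0 = 0  t=1,i=3
  bits 10001001001011010111010011010010 = 2301457618

2301457618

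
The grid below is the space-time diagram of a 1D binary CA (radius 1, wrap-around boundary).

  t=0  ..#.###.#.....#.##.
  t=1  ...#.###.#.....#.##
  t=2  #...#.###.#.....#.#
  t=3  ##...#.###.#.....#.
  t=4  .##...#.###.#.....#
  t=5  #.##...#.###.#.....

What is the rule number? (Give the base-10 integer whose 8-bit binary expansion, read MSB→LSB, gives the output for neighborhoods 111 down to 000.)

  ###|#  b7=1 t=0,i=5
  ##.|#  b6=1 t=0,i=6
  #.#|#  b5=1 t=0,i=3
  #..|#  b4=1 t=0,i=9
  .##|.  b3=0 t=0,i=4
  .#.|.  b2=0 t=0,i=2
  ..#|.  b1=0 t=0,i=1
  ...|.  b0=0 t=0,i=0
  bits 11110000 = 240

240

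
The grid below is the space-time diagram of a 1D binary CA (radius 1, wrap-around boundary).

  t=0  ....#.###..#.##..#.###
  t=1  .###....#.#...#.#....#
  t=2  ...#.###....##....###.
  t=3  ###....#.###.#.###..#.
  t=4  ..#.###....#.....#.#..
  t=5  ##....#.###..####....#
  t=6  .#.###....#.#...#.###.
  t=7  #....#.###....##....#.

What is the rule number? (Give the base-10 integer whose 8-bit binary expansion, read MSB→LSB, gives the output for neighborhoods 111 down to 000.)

  [7] ### => .  t=0,i=7
  [6] ##. => #  t=0,i=8
  [5] #.# => .  t=0,i=5
  [4] #.. => .  t=0,i=0
  [3] .## => .  t=0,i=6
  [2] .#. => .  t=0,i=4
  [1] ..# => #  t=0,i=3
  [0] ... => #  t=0,i=1
  bits 01000011 = 67

67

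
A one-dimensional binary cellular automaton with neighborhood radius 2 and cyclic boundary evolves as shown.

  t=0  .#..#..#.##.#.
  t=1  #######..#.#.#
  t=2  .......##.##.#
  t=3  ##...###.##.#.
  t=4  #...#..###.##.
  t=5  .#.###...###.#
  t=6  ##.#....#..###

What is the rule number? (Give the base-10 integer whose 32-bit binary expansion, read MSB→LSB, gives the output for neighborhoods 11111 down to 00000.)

  [31] ##### => .  t=1,i=1
  [30] ####. => .  t=1,i=5
  [29] ###.# => #  t=3,i=7
  [28] ###.. => .  t=1,i=6
  [27] ##.## => #  t=2,i=9
  [26] ##.#. => #  t=0,i=11
  [25] ##..# => #  t=1,i=7
  [24] ##... => .  t=3,i=2
  [23] #.### => #  t=1,i=13
  [22] #.##. => #  t=0,i=9
  [21] #.#.# => #  t=1,i=11
  [20] #.#.. => .  t=0,i=12
  [19] #..## => .  t=4,i=6
  [18] #..#. => #  t=0,i=0
  [17] #...# => .  t=3,i=3
  [16] #.... => #  t=2,i=1
  [15] .#### => .  t=1,i=0
  [14] .###. => .  t=3,i=6
  [13] .##.# => .  t=0,i=10
  [12] .##.. => .  t=3,i=1
  [11] .#.## => .  t=0,i=8
  [10] .#.#. => #  t=1,i=10
  [9] .#..# => #  t=0,i=2
  [8] .#... => #  t=2,i=0
  [7] ..### => .  t=3,i=5
  [6] ..##. => #  t=2,i=7
  [5] ..#.# => .  t=0,i=7
  [4] ..#.. => #  t=0,i=1
  [3] ...## => #  t=2,i=6
  [2] ...#. => #  t=4,i=3
  [1] ....# => #  t=2,i=5
  [0] ..... => .  t=2,i=2
  bits 00101110111001010000011101011110 = 786761566

786761566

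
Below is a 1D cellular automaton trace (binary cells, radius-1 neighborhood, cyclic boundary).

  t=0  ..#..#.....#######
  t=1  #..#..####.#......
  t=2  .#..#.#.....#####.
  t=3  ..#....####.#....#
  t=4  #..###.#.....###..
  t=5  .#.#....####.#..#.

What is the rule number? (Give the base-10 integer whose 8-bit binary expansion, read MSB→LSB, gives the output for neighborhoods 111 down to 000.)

25

  [7] ### => .  t=0,i=12
  [6] ##. => .  t=0,i=17
  [5] #.# => .  t=1,i=10
  [4] #.. => #  t=0,i=0
  [3] .## => #  t=0,i=11
  [2] .#. => .  t=0,i=2
  [1] ..# => .  t=0,i=1
  [0] ... => #  t=0,i=7
  bits 00011001 = 25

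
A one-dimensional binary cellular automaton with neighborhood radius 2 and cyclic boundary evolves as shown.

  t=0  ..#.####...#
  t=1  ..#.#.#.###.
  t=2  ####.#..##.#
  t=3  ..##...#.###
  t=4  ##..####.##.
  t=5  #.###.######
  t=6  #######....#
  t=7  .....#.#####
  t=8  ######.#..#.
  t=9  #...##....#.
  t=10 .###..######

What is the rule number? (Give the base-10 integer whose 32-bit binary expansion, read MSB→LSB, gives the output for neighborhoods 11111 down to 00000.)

  [31] ##### => .  t=2,i=1
  [30] ####. => #  t=0,i=6
  [29] ###.# => #  t=2,i=3
  [28] ###.. => .  t=0,i=7
  [27] ##.## => #  t=2,i=10
  [26] ##.#. => .  t=2,i=4
  [25] ##..# => #  t=3,i=0
  [24] ##... => #  t=0,i=8
  [23] #.### => #  t=0,i=4
  [22] #.##. => #  t=4,i=0
  [21] #.#.# => .  t=1,i=4
  [20] #.#.. => .  t=2,i=5
  [19] #..## => #  t=2,i=7
  [18] #..#. => .  t=0,i=1
  [17] #...# => #  t=0,i=9
  [16] #.... => #  t=6,i=8
  [15] .#### => .  t=0,i=5
  [14] .###. => #  t=1,i=9
  [13] .##.# => #  t=2,i=9
  [12] .##.. => .  t=3,i=3
  [11] .#.## => .  t=0,i=3
  [10] .#.#. => #  t=1,i=3
  [9] .#..# => .  t=0,i=0
  [8] .#... => #  t=9,i=1
  [7] ..### => #  t=4,i=4
  [6] ..##. => .  t=2,i=8
  [5] ..#.# => #  t=0,i=2
  [4] ..#.. => .  t=0,i=11
  [3] ...## => #  t=6,i=10
  [2] ...#. => #  t=0,i=10
  [1] ....# => #  t=6,i=9
  [0] ..... => #  t=7,i=2
  bits 01101011110010110110010110101111 = 1808491951

1808491951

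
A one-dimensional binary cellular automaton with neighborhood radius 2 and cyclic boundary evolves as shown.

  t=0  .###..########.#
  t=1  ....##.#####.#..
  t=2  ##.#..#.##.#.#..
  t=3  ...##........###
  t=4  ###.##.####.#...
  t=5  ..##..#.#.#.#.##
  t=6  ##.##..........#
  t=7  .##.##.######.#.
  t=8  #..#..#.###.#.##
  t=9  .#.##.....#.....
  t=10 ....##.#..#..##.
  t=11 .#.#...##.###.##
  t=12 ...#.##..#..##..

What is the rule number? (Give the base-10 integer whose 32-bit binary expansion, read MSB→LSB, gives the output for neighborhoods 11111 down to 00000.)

2870645273

  [31] ##### => #  t=0,i=8
  [30] ####. => .  t=0,i=12
  [29] ###.# => #  t=0,i=13
  [28] ###.. => .  t=0,i=3
  [27] ##.## => #  t=1,i=6
  [26] ##.#. => .  t=0,i=14
  [25] ##..# => #  t=0,i=4
  [24] ##... => #  t=3,i=0
  [23] #.### => .  t=0,i=1
  [22] #.##. => .  t=2,i=8
  [21] #.#.# => .  t=0,i=15
  [20] #.#.. => #  t=1,i=13
  [19] #..## => #  t=0,i=5
  [18] #..#. => .  t=2,i=5
  [17] #...# => #  t=3,i=1
  [16] #.... => .  t=1,i=15
  [15] .#### => #  t=0,i=7
  [14] .###. => .  t=0,i=2
  [13] .##.# => .  t=1,i=5
  [12] .##.. => #  t=3,i=4
  [11] .#.## => .  t=0,i=0
  [10] .#.#. => .  t=2,i=12
  [9] .#..# => #  t=2,i=4
  [8] .#... => .  t=1,i=14
  [7] ..### => .  t=0,i=6
  [6] ..##. => .  t=1,i=4
  [5] ..#.# => .  t=2,i=6
  [4] ..#.. => #  t=8,i=3
  [3] ...## => #  t=1,i=3
  [2] ...#. => .  t=9,i=0
  [1] ....# => .  t=1,i=2
  [0] ..... => #  t=1,i=0
  bits 10101011000110101001001000011001 = 2870645273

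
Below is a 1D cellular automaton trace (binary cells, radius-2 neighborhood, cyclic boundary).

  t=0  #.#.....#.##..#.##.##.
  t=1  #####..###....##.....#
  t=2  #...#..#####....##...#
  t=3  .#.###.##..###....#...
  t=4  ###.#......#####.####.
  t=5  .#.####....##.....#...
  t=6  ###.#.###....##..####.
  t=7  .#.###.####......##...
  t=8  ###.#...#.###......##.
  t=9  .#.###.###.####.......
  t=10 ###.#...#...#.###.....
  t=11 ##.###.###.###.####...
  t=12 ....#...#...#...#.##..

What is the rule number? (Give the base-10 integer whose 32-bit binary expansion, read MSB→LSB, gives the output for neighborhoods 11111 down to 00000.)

  ##### -> .   bit 31 = 0  t=1,i=1
  ####. -> .   bit 30 = 0  t=1,i=3
  ###.# -> .   bit 29 = 0  t=3,i=5
  ###.. -> #   bit 28 = 1  t=1,i=4
  ##.## -> .   bit 27 = 0  t=0,i=18
  ##.#. -> #   bit 26 = 1  t=0,i=21
  ##..# -> .   bit 25 = 0  t=0,i=12
  ##... -> #   bit 24 = 1  t=1,i=10
  #.### -> .   bit 23 = 0  t=3,i=3
  #.##. -> .   bit 22 = 0  t=0,i=10
  #.#.# -> #   bit 21 = 1  t=0,i=0
  #.#.. -> #   bit 20 = 1  t=0,i=2
  #..## -> .   bit 19 = 0  t=1,i=6
  #..#. -> .   bit 18 = 0  t=0,i=13
  #...# -> .   bit 17 = 0  t=2,i=2
  #.... -> #   bit 16 = 1  t=0,i=4
  .#### -> #   bit 15 = 1  t=1,i=0
  .###. -> #   bit 14 = 1  t=1,i=8
  .##.# -> .   bit 13 = 0  t=0,i=17
  .##.. -> .   bit 12 = 0  t=0,i=11
  .#.## -> #   bit 11 = 1  t=0,i=9
  .#.#. -> #   bit 10 = 1  t=0,i=1
  .#..# -> #   bit 9 = 1  t=2,i=5
  .#... -> #   bit 8 = 1  t=0,i=3
  ..### -> #   bit 7 = 1  t=1,i=7
  ..##. -> .   bit 6 = 0  t=1,i=14
  ..#.# -> #   bit 5 = 1  t=0,i=8
  ..#.. -> #   bit 4 = 1  t=2,i=4
  ...## -> .   bit 3 = 0  t=1,i=13
  ...#. -> #   bit 2 = 1  t=0,i=7
  ....# -> .   bit 1 = 0  t=0,i=6
  ..... -> .   bit 0 = 0  t=0,i=5
  bits 00010101001100011100111110110100 = 355585972

355585972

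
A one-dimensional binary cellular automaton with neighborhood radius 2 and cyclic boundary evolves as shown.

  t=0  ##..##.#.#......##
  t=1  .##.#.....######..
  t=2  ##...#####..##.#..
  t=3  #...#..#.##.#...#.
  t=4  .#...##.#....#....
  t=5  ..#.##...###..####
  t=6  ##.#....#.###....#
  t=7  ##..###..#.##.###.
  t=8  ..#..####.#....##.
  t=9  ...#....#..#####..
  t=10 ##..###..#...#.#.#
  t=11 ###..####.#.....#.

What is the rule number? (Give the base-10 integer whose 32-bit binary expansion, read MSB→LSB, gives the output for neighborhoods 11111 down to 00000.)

2986691403

  nb #####: next=#  (t=1,i=12, bit31=1)
  nb ####.: next=.  (t=0,i=0, bit30=0)
  nb ###.#: next=#  (t=6,i=1, bit29=1)
  nb ###..: next=#  (t=0,i=1, bit28=1)
  nb ##.##: next=.  (t=7,i=13, bit27=0)
  nb ##.#.: next=.  (t=0,i=6, bit26=0)
  nb ##..#: next=#  (t=0,i=2, bit25=1)
  nb ##...: next=.  (t=1,i=16, bit24=0)
  nb #.###: next=.  (t=6,i=10, bit23=0)
  nb #.##.: next=.  (t=3,i=9, bit22=0)
  nb #.#.#: next=.  (t=0,i=7, bit21=0)
  nb #.#..: next=.  (t=0,i=9, bit20=0)
  nb #..##: next=.  (t=0,i=3, bit19=0)
  nb #..#.: next=#  (t=3,i=6, bit18=1)
  nb #...#: next=.  (t=1,i=17, bit17=0)
  nb #....: next=#  (t=0,i=11, bit16=1)
  nb .####: next=.  (t=0,i=17, bit15=0)
  nb .###.: next=#  (t=5,i=10, bit14=1)
  nb .##.#: next=.  (t=0,i=5, bit13=0)
  nb .##..: next=.  (t=2,i=1, bit12=0)
  nb .#.##: next=#  (t=3,i=8, bit11=1)
  nb .#.#.: next=.  (t=0,i=8, bit10=0)
  nb .#..#: next=#  (t=2,i=16, bit9=1)
  nb .#...: next=#  (t=0,i=10, bit8=1)
  nb ..###: next=.  (t=0,i=16, bit7=0)
  nb ..##.: next=#  (t=0,i=4, bit6=1)
  nb ..#.#: next=.  (t=3,i=7, bit5=0)
  nb ..#..: next=.  (t=3,i=4, bit4=0)
  nb ...##: next=#  (t=0,i=15, bit3=1)
  nb ...#.: next=.  (t=3,i=3, bit2=0)
  nb ....#: next=#  (t=0,i=14, bit1=1)
  nb .....: next=#  (t=0,i=12, bit0=1)
  bits 10110010000001010100101101001011 = 2986691403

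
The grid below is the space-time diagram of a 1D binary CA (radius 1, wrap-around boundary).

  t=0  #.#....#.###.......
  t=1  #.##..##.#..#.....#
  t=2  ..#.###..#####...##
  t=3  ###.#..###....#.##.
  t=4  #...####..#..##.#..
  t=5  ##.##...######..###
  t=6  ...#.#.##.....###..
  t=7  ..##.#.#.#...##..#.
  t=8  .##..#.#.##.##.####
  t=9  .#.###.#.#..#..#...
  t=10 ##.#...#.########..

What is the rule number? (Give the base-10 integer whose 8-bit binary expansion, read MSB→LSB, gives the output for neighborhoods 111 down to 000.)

30

  [7] ### => .  t=0,i=10
  [6] ##. => .  t=0,i=11
  [5] #.# => .  t=0,i=1
  [4] #.. => #  t=0,i=3
  [3] .## => #  t=0,i=9
  [2] .#. => #  t=0,i=0
  [1] ..# => #  t=0,i=6
  [0] ... => .  t=0,i=4
  bits 00011110 = 30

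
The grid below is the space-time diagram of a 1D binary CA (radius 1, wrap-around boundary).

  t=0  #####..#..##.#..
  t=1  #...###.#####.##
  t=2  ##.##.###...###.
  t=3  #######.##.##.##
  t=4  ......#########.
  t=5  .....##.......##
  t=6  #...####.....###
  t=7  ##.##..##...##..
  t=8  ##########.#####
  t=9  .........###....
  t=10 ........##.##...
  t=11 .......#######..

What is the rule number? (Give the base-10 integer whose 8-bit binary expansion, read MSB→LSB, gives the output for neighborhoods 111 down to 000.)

122

  nb ###: next=.  (t=0,i=1, bit7=0)
  nb ##.: next=#  (t=0,i=4, bit6=1)
  nb #.#: next=#  (t=0,i=12, bit5=1)
  nb #..: next=#  (t=0,i=5, bit4=1)
  nb .##: next=#  (t=0,i=0, bit3=1)
  nb .#.: next=.  (t=0,i=7, bit2=0)
  nb ..#: next=#  (t=0,i=6, bit1=1)
  nb ...: next=.  (t=1,i=2, bit0=0)
  bits 01111010 = 122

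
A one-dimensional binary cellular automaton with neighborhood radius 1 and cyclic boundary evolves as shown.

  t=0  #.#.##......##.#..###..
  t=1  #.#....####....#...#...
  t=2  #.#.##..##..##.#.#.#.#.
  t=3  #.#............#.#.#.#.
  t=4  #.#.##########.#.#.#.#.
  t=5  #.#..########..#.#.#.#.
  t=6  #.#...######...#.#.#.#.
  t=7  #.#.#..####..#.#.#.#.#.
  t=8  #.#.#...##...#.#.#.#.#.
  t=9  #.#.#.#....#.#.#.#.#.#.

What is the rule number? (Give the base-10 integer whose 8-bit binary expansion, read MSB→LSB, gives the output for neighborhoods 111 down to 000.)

  [7] ### => #  t=0,i=19
  [6] ##. => .  t=0,i=5
  [5] #.# => .  t=0,i=1
  [4] #.. => .  t=0,i=6
  [3] .## => .  t=0,i=4
  [2] .#. => #  t=0,i=0
  [1] ..# => .  t=0,i=11
  [0] ... => #  t=0,i=7
  bits 10000101 = 133

133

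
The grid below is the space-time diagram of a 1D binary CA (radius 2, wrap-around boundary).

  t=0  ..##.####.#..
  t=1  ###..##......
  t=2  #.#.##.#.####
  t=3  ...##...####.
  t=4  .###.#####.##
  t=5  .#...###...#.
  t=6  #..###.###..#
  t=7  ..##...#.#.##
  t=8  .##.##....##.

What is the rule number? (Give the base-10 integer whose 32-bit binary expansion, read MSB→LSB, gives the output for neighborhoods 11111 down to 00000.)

2446232267

  #####|#  b31=1 t=2,i=11
  ####.|.  b30=0 t=0,i=7
  ###.#|.  b29=0 t=0,i=8
  ###..|#  b28=1 t=1,i=2
  ##.##|.  b27=0 t=0,i=4
  ##.#.|.  b26=0 t=0,i=9
  ##..#|.  b25=0 t=1,i=3
  ##...|#  b24=1 t=1,i=7
  #.###|#  b23=1 t=0,i=5
  #.##.|#  b22=1 t=2,i=4
  #.#.#|.  b21=0 t=2,i=2
  #.#..|.  b20=0 t=0,i=10
  #..##|#  b19=1 t=1,i=4
  #..#.|#  b18=1 t=5,i=0
  #...#|#  b17=1 t=3,i=6
  #....|.  b16=0 t=0,i=12
  .####|#  b15=1 t=0,i=6
  .###.|.  b14=0 t=1,i=1
  .##.#|.  b13=0 t=0,i=3
  .##..|.  b12=0 t=1,i=6
  .#.##|#  b11=1 t=2,i=3
  .#.#.|.  b10=0 t=7,i=8
  .#..#|#  b9=1 t=5,i=12
  .#...|.  b8=0 t=0,i=11
  ..###|#  b7=1 t=1,i=0
  ..##.|#  b6=1 t=0,i=2
  ..#.#|.  b5=0 t=7,i=7
  ..#..|.  b4=0 t=5,i=1
  ...##|#  b3=1 t=0,i=1
  ...#.|.  b2=0 t=5,i=10
  ....#|#  b1=1 t=0,i=0
  .....|#  b0=1 t=1,i=9
  bits 10010001110011101000101011001011 = 2446232267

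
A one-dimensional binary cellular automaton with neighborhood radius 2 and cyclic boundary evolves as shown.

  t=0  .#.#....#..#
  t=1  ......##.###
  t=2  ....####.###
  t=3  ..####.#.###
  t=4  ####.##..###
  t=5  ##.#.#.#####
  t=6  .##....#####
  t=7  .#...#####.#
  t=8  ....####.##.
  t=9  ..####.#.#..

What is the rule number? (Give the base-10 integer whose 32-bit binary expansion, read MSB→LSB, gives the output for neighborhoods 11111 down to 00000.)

3066880750

  ##### -> #   bit 31 = 1  t=4,i=0
  ####. -> .   bit 30 = 0  t=2,i=6
  ###.# -> #   bit 29 = 1  t=2,i=7
  ###.. -> #   bit 28 = 1  t=1,i=11
  ##.## -> .   bit 27 = 0  t=1,i=8
  ##.#. -> #   bit 26 = 1  t=3,i=6
  ##..# -> #   bit 25 = 1  t=3,i=0
  ##... -> .   bit 24 = 0  t=1,i=0
  #.### -> #   bit 23 = 1  t=1,i=9
  #.##. -> #   bit 22 = 1  t=4,i=5
  #.#.# -> .   bit 21 = 0  t=0,i=1
  #.#.. -> .   bit 20 = 0  t=0,i=3
  #..## -> #   bit 19 = 1  t=3,i=1
  #..#. -> #   bit 18 = 1  t=0,i=10
  #...# -> .   bit 17 = 0  t=7,i=3
  #.... -> .   bit 16 = 0  t=0,i=5
  .#### -> #   bit 15 = 1  t=2,i=5
  .###. -> #   bit 14 = 1  t=1,i=10
  .##.# -> #   bit 13 = 1  t=1,i=7
  .##.. -> .   bit 12 = 0  t=4,i=6
  .#.## -> .   bit 11 = 0  t=3,i=8
  .#.#. -> .   bit 10 = 0  t=0,i=0
  .#..# -> #   bit 9 = 1  t=0,i=9
  .#... -> .   bit 8 = 0  t=0,i=4
  ..### -> #   bit 7 = 1  t=2,i=4
  ..##. -> #   bit 6 = 1  t=1,i=6
  ..#.# -> #   bit 5 = 1  t=0,i=11
  ..#.. -> .   bit 4 = 0  t=0,i=8
  ...## -> #   bit 3 = 1  t=1,i=5
  ...#. -> #   bit 2 = 1  t=0,i=7
  ....# -> #   bit 1 = 1  t=0,i=6
  ..... -> .   bit 0 = 0  t=1,i=2
  bits 10110110110011001110001011101110 = 3066880750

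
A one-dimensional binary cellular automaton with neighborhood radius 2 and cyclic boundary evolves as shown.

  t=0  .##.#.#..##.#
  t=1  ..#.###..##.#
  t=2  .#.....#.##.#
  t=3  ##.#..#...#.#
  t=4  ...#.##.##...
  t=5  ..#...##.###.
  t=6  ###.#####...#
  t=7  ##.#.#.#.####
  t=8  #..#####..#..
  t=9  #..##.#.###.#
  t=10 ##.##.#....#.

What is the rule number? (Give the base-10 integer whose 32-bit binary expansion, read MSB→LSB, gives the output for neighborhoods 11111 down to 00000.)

  [31] ##### => .  t=6,i=6
  [30] ####. => #  t=6,i=1
  [29] ###.# => .  t=3,i=1
  [28] ###.. => .  t=1,i=6
  [27] ##.## => #  t=4,i=7
  [26] ##.#. => .  t=0,i=3
  [25] ##..# => #  t=1,i=7
  [24] ##... => #  t=4,i=10
  [23] #.### => .  t=1,i=4
  [22] #.##. => .  t=0,i=1
  [21] #.#.# => #  t=0,i=4
  [20] #.#.. => #  t=0,i=6
  [19] #..## => .  t=0,i=8
  [18] #..#. => #  t=1,i=1
  [17] #...# => #  t=3,i=8
  [16] #.... => #  t=2,i=3
  [15] .#### => #  t=6,i=0
  [14] .###. => .  t=1,i=5
  [13] .##.# => #  t=0,i=2
  [12] .##.. => #  t=4,i=9
  [11] .#.## => .  t=0,i=0
  [10] .#.#. => #  t=0,i=5
  [9] .#..# => .  t=0,i=7
  [8] .#... => .  t=2,i=2
  [7] ..### => #  t=6,i=12
  [6] ..##. => #  t=0,i=9
  [5] ..#.# => .  t=1,i=2
  [4] ..#.. => #  t=3,i=6
  [3] ...## => #  t=5,i=5
  [2] ...#. => #  t=2,i=6
  [1] ....# => .  t=2,i=5
  [0] ..... => .  t=2,i=4
  bits 01001011001101111011010011011100 = 1261941980

1261941980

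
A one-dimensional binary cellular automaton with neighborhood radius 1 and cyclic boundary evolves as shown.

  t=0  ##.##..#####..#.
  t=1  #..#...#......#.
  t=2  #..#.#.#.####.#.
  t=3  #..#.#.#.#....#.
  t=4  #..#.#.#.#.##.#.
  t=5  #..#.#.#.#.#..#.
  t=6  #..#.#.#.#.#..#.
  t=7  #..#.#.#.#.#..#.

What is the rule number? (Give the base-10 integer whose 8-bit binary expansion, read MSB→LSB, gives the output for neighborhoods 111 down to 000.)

  nb ###: next=.  (t=0,i=8, bit7=0)
  nb ##.: next=.  (t=0,i=1, bit6=0)
  nb #.#: next=.  (t=0,i=2, bit5=0)
  nb #..: next=.  (t=0,i=5, bit4=0)
  nb .##: next=#  (t=0,i=0, bit3=1)
  nb .#.: next=#  (t=0,i=14, bit2=1)
  nb ..#: next=.  (t=0,i=6, bit1=0)
  nb ...: next=#  (t=1,i=5, bit0=1)
  bits 00001101 = 13

13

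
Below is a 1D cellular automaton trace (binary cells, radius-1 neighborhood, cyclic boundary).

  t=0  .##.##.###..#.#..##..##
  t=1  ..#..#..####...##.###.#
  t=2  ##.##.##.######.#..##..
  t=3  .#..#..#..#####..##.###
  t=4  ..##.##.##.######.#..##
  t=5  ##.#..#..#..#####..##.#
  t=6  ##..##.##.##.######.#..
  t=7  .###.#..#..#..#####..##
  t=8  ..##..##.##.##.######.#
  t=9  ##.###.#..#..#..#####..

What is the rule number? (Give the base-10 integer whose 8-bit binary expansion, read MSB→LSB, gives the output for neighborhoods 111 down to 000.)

211

  ###|#  b7=1 t=0,i=8
  ##.|#  b6=1 t=0,i=2
  #.#|.  b5=0 t=0,i=0
  #..|#  b4=1 t=0,i=10
  .##|.  b3=0 t=0,i=1
  .#.|.  b2=0 t=0,i=12
  ..#|#  b1=1 t=0,i=11
  ...|#  b0=1 t=1,i=13
  bits 11010011 = 211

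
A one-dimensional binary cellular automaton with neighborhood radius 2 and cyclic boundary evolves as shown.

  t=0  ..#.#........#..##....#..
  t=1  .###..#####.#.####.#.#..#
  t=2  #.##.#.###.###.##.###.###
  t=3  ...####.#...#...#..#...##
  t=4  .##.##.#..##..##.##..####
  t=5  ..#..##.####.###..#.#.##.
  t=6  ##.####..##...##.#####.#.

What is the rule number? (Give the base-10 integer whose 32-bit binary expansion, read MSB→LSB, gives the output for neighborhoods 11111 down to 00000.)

3559915117

  ##### -> #   bit 31 = 1  t=1,i=8
  ####. -> #   bit 30 = 1  t=1,i=9
  ###.# -> .   bit 29 = 0  t=1,i=10
  ###.. -> #   bit 28 = 1  t=1,i=3
  ##.## -> .   bit 27 = 0  t=2,i=1
  ##.#. -> #   bit 26 = 1  t=1,i=11
  ##..# -> .   bit 25 = 0  t=1,i=4
  ##... -> .   bit 24 = 0  t=0,i=18
  #.### -> .   bit 23 = 0  t=1,i=1
  #.##. -> .   bit 22 = 0  t=2,i=2
  #.#.# -> #   bit 21 = 1  t=1,i=12
  #.#.. -> .   bit 20 = 0  t=0,i=4
  #..## -> #   bit 19 = 1  t=0,i=15
  #..#. -> #   bit 18 = 1  t=1,i=23
  #...# -> #   bit 17 = 1  t=3,i=1
  #.... -> #   bit 16 = 1  t=0,i=6
  .#### -> #   bit 15 = 1  t=1,i=7
  .###. -> #   bit 14 = 1  t=1,i=2
  .##.# -> #   bit 13 = 1  t=2,i=3
  .##.. -> #   bit 12 = 1  t=0,i=17
  .#.## -> #   bit 11 = 1  t=1,i=0
  .#.#. -> #   bit 10 = 1  t=0,i=3
  .#..# -> #   bit 9 = 1  t=0,i=14
  .#... -> .   bit 8 = 0  t=0,i=5
  ..### -> .   bit 7 = 0  t=1,i=6
  ..##. -> #   bit 6 = 1  t=0,i=16
  ..#.# -> #   bit 5 = 1  t=0,i=2
  ..#.. -> .   bit 4 = 0  t=0,i=13
  ...## -> #   bit 3 = 1  t=3,i=2
  ...#. -> #   bit 2 = 1  t=0,i=1
  ....# -> .   bit 1 = 0  t=0,i=0
  ..... -> #   bit 0 = 1  t=0,i=7
  bits 11010100001011111111111001101101 = 3559915117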